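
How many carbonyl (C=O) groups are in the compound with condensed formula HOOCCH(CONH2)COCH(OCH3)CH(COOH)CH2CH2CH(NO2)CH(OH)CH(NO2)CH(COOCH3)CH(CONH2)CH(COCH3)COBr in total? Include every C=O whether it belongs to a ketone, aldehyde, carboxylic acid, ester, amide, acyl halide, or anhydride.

HOOC: carboxylic acid, 1 C=O (running total 1).
CH(CONH2): amide, 1 C=O (running total 2).
CO: ketone, 1 C=O (running total 3).
CH(COOH): carboxylic acid, 1 C=O (running total 4).
CH(COOCH3): ester, 1 C=O (running total 5).
CH(CONH2): amide, 1 C=O (running total 6).
CH(COCH3): ketone, 1 C=O (running total 7).
COBr: acyl halide, 1 C=O (running total 8).

8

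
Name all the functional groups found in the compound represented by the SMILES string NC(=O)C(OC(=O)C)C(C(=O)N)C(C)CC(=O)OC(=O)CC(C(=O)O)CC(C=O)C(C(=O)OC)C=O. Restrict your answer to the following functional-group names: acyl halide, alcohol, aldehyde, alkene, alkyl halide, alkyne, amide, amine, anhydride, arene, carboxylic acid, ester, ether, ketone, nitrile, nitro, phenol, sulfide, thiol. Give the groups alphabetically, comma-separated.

aldehyde, amide, anhydride, carboxylic acid, ester

Taking each segment in turn:
  H2NCO: –C(=O)NH2: carbonyl C bonded to C and to N → amide (the N is not a separate amine).
  CH(OCOCH3): pendant –OC(=O)CH3: an acyloxy group → ester.
  CH(CONH2): pendant –CONH2: carbonyl C bonded to C and N → amide.
  CH2CO-O-COCH2: two acyl groups sharing one oxygen, –C(=O)–O–C(=O)– → anhydride.
  CH(COOH): pendant –COOH: carbonyl C bonded to C and –OH → carboxylic acid.
  CH(CHO): pendant –CHO: carbonyl C bonded to C and H → aldehyde.
  CH(COOCH3): pendant –COOCH3: carbonyl C bonded to C and –OCH3 → ester.
  CHO: terminal –CHO: carbonyl C bonded to H and C → aldehyde.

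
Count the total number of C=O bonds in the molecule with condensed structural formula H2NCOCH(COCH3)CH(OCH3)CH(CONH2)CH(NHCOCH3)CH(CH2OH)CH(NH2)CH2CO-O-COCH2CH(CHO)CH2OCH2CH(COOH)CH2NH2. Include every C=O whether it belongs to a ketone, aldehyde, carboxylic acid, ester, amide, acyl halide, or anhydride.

H2NCO: amide, 1 C=O (running total 1).
CH(COCH3): ketone, 1 C=O (running total 2).
CH(CONH2): amide, 1 C=O (running total 3).
CH(NHCOCH3): amide, 1 C=O (running total 4).
CH2CO-O-COCH2: anhydride, 2 C=O (running total 6).
CH(CHO): aldehyde, 1 C=O (running total 7).
CH(COOH): carboxylic acid, 1 C=O (running total 8).

8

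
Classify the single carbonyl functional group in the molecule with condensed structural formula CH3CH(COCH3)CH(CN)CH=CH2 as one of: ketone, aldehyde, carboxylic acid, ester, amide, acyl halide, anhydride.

The carbonyl is in the CH(COCH3) segment: pendant –COCH3: carbonyl C bonded to two carbons → ketone.

ketone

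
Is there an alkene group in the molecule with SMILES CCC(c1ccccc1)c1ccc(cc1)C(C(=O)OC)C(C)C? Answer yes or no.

Reading the structure from left to right:
  CH(C6H5): pendant –C6H5: benzene ring → arene.
  C6H4: para-disubstituted benzene ring → arene.
  CH(COOCH3): pendant –COOCH3: carbonyl C bonded to C and –OCH3 → ester.
In each of CH(C6H5) and C6H4, the C=C units are part of an aromatic ring, which is an arene, not an isolated alkene.
The groups actually present are: arene, ester.

no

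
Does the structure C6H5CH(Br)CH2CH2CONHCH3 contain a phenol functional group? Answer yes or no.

no

C6H5– phenyl ring → arene.
halogen on an sp³ carbon → alkyl halide.
–C(=O)NHCH3: carbonyl C bonded to C and to N → amide (the N is not an amine).
The groups actually present are: alkyl halide, amide, arene.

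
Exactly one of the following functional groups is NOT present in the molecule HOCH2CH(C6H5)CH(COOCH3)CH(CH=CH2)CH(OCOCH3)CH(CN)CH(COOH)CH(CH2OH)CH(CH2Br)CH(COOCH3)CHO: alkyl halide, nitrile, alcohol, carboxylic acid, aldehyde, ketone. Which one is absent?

aldehyde: present (CHO — terminal –CHO: carbonyl C bonded to H and C → aldehyde).
carboxylic acid: present (CH(COOH) — pendant –COOH: carbonyl C bonded to C and –OH → carboxylic acid).
alcohol: present (HOCH2 — HO– on an sp³ carbon → alcohol).
nitrile: present (CH(CN) — pendant –C≡N: nitrile).
alkyl halide: present (CH(CH2Br) — pendant –CH2X: halogen on sp³ carbon → alkyl halide).
ketone: absent. In each of CH(COOCH3) and CH(OCOCH3), the C=O is bonded to an –O–C group, which defines an ester, not a ketone. In CH(COOH), the C=O bears an –OH, making it a carboxylic acid rather than a ketone. In CHO, the carbonyl carbon carries an H, so it is an aldehyde, not a ketone.

ketone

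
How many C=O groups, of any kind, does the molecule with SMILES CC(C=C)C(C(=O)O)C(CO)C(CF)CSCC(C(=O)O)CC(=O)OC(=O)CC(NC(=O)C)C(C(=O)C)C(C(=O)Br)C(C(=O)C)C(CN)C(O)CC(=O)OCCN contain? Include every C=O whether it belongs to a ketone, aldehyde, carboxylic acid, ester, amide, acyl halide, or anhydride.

CH(COOH): carboxylic acid, 1 C=O (running total 1).
CH(COOH): carboxylic acid, 1 C=O (running total 2).
CH2CO-O-COCH2: anhydride, 2 C=O (running total 4).
CH(NHCOCH3): amide, 1 C=O (running total 5).
CH(COCH3): ketone, 1 C=O (running total 6).
CH(COBr): acyl halide, 1 C=O (running total 7).
CH(COCH3): ketone, 1 C=O (running total 8).
CH2COOCH2: ester, 1 C=O (running total 9).

9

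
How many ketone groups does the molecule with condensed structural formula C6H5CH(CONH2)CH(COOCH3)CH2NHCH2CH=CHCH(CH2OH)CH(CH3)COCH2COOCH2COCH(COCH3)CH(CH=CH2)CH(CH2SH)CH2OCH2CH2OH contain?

Taking each segment in turn:
  C6H5: C6H5– phenyl ring → arene.
  CH(CONH2): pendant –CONH2: carbonyl C bonded to C and N → amide.
  CH(COOCH3): pendant –COOCH3: carbonyl C bonded to C and –OCH3 → ester.
  CH2NHCH2: C–N–C with sp³ carbons and no adjacent C=O → amine (secondary).
  CH=CH: C=C double bond → alkene.
  CH(CH2OH): pendant –CH2OH on an sp³ backbone C → alcohol.
  CO: –C(=O)– with carbon on both sides → ketone.
  CH2COOCH2: –C(=O)–O–C with C on the carbonyl side → ester.
  CO: –C(=O)– with carbon on both sides → ketone.
  CH(COCH3): pendant –COCH3: carbonyl C bonded to two carbons → ketone.
  CH(CH=CH2): pendant –CH=CH2: C=C double bond → alkene.
  CH(CH2SH): pendant –CH2SH → thiol.
  CH2OCH2: C–O–C with sp³ carbons on both sides and no adjacent C=O → ether.
  CH2OH: –OH on an sp³ carbon → alcohol.
Ketone appears at: CO, CO, CH(COCH3) → 3.

3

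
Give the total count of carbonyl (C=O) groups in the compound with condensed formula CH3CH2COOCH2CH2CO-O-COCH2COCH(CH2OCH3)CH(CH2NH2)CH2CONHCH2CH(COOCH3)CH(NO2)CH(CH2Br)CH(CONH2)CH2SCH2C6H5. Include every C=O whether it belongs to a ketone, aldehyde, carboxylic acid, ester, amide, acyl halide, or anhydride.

7

CH2COOCH2: ester, 1 C=O (running total 1).
CH2CO-O-COCH2: anhydride, 2 C=O (running total 3).
CO: ketone, 1 C=O (running total 4).
CH2CONHCH2: amide, 1 C=O (running total 5).
CH(COOCH3): ester, 1 C=O (running total 6).
CH(CONH2): amide, 1 C=O (running total 7).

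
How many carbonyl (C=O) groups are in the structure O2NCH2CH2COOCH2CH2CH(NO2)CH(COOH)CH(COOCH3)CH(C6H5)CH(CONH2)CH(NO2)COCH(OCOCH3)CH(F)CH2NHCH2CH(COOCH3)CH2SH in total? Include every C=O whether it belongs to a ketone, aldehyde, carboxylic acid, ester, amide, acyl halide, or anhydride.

CH2COOCH2: ester, 1 C=O (running total 1).
CH(COOH): carboxylic acid, 1 C=O (running total 2).
CH(COOCH3): ester, 1 C=O (running total 3).
CH(CONH2): amide, 1 C=O (running total 4).
CO: ketone, 1 C=O (running total 5).
CH(OCOCH3): ester, 1 C=O (running total 6).
CH(COOCH3): ester, 1 C=O (running total 7).

7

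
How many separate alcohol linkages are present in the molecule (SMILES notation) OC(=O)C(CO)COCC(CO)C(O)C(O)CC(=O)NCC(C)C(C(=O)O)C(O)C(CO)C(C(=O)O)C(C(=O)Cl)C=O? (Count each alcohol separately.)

6

Reading the structure from left to right:
  HOOC: –COOH: carbonyl C bonded to –OH and C → carboxylic acid (the –OH is not a separate alcohol).
  CH(CH2OH): pendant –CH2OH on an sp³ backbone C → alcohol.
  CH2OCH2: C–O–C with sp³ carbons on both sides and no adjacent C=O → ether.
  CH(CH2OH): pendant –CH2OH on an sp³ backbone C → alcohol.
  CH(OH): –OH on an sp³ carbon → alcohol (secondary).
  CH(OH): –OH on an sp³ carbon → alcohol (secondary).
  CH2CONHCH2: –C(=O)–N– linkage → amide (the N is not an amine).
  CH(COOH): pendant –COOH: carbonyl C bonded to C and –OH → carboxylic acid.
  CH(OH): –OH on an sp³ carbon → alcohol (secondary).
  CH(CH2OH): pendant –CH2OH on an sp³ backbone C → alcohol.
  CH(COOH): pendant –COOH: carbonyl C bonded to C and –OH → carboxylic acid.
  CH(COCl): pendant –C(=O)X: carbonyl C bonded to C and halogen → acyl halide.
  CHO: terminal –CHO: carbonyl C bonded to H and C → aldehyde.
Alcohol appears at: CH(CH2OH), CH(CH2OH), CH(OH), CH(OH), CH(OH), CH(CH2OH) → 6.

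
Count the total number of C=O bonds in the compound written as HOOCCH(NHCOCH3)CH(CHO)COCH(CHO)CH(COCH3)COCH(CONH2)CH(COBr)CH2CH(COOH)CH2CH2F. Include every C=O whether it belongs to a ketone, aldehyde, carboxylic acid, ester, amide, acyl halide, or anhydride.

HOOC: carboxylic acid, 1 C=O (running total 1).
CH(NHCOCH3): amide, 1 C=O (running total 2).
CH(CHO): aldehyde, 1 C=O (running total 3).
CO: ketone, 1 C=O (running total 4).
CH(CHO): aldehyde, 1 C=O (running total 5).
CH(COCH3): ketone, 1 C=O (running total 6).
CO: ketone, 1 C=O (running total 7).
CH(CONH2): amide, 1 C=O (running total 8).
CH(COBr): acyl halide, 1 C=O (running total 9).
CH(COOH): carboxylic acid, 1 C=O (running total 10).

10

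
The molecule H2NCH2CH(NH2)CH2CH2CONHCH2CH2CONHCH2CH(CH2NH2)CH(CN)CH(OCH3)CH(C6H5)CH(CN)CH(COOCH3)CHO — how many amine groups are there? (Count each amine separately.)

–NH2 on an sp³ carbon with no adjacent C=O → amine.
–NH2 on an sp³ carbon with no adjacent C=O → amine.
–C(=O)–N– linkage → amide (the N is not an amine).
–C(=O)–N– linkage → amide (the N is not an amine).
pendant –CH2NH2: N on sp³ C, no adjacent C=O → amine.
pendant –C≡N: nitrile.
pendant –OCH3: C–O–C with sp³ C, no adjacent C=O → ether.
pendant –C6H5: benzene ring → arene.
pendant –C≡N: nitrile.
pendant –COOCH3: carbonyl C bonded to C and –OCH3 → ester.
terminal –CHO: carbonyl C bonded to H and C → aldehyde.
Amine appears at: H2NCH2, CH(NH2), CH(CH2NH2) → 3.

3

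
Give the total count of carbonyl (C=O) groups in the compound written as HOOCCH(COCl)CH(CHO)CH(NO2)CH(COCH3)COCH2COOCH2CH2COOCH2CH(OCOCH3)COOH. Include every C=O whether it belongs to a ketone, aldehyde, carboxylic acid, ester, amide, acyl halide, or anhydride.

HOOC: carboxylic acid, 1 C=O (running total 1).
CH(COCl): acyl halide, 1 C=O (running total 2).
CH(CHO): aldehyde, 1 C=O (running total 3).
CH(COCH3): ketone, 1 C=O (running total 4).
CO: ketone, 1 C=O (running total 5).
CH2COOCH2: ester, 1 C=O (running total 6).
CH2COOCH2: ester, 1 C=O (running total 7).
CH(OCOCH3): ester, 1 C=O (running total 8).
COOH: carboxylic acid, 1 C=O (running total 9).

9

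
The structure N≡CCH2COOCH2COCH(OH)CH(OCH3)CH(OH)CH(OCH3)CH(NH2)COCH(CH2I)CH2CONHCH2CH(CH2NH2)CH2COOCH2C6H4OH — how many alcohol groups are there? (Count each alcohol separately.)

N≡C–: carbon triple-bonded to nitrogen → nitrile.
–C(=O)–O–C with C on the carbonyl side → ester.
–C(=O)– with carbon on both sides → ketone.
–OH on an sp³ carbon → alcohol (secondary).
pendant –OCH3: C–O–C with sp³ C, no adjacent C=O → ether.
–OH on an sp³ carbon → alcohol (secondary).
pendant –OCH3: C–O–C with sp³ C, no adjacent C=O → ether.
–NH2 on an sp³ carbon with no adjacent C=O → amine.
–C(=O)– with carbon on both sides → ketone.
pendant –CH2X: halogen on sp³ carbon → alkyl halide.
–C(=O)–N– linkage → amide (the N is not an amine).
pendant –CH2NH2: N on sp³ C, no adjacent C=O → amine.
–C(=O)–O–C with C on the carbonyl side → ester.
–OH attached directly to an aromatic ring → phenol (not alcohol); the ring itself is an arene.
Alcohol appears at: CH(OH), CH(OH) → 2.

2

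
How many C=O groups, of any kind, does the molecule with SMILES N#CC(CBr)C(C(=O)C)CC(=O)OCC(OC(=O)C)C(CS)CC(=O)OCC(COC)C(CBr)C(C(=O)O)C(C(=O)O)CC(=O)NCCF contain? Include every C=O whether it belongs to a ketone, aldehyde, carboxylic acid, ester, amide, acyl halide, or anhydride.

7

CH(COCH3): ketone, 1 C=O (running total 1).
CH2COOCH2: ester, 1 C=O (running total 2).
CH(OCOCH3): ester, 1 C=O (running total 3).
CH2COOCH2: ester, 1 C=O (running total 4).
CH(COOH): carboxylic acid, 1 C=O (running total 5).
CH(COOH): carboxylic acid, 1 C=O (running total 6).
CH2CONHCH2: amide, 1 C=O (running total 7).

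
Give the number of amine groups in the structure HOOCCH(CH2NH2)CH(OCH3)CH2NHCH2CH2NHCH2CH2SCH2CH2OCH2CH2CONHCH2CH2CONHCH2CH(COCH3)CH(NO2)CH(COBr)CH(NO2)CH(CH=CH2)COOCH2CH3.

–COOH: carbonyl C bonded to –OH and C → carboxylic acid (the –OH is not a separate alcohol).
pendant –CH2NH2: N on sp³ C, no adjacent C=O → amine.
pendant –OCH3: C–O–C with sp³ C, no adjacent C=O → ether.
C–N–C with sp³ carbons and no adjacent C=O → amine (secondary).
C–N–C with sp³ carbons and no adjacent C=O → amine (secondary).
C–S–C linkage → sulfide (thioether).
C–O–C with sp³ carbons on both sides and no adjacent C=O → ether.
–C(=O)–N– linkage → amide (the N is not an amine).
–C(=O)–N– linkage → amide (the N is not an amine).
pendant –COCH3: carbonyl C bonded to two carbons → ketone.
–NO2 on an sp³ carbon → nitro (the N=O is not a carbonyl).
pendant –C(=O)X: carbonyl C bonded to C and halogen → acyl halide.
–NO2 on an sp³ carbon → nitro (the N=O is not a carbonyl).
pendant –CH=CH2: C=C double bond → alkene.
–C(=O)OCH2CH3: carbonyl C bonded to C and to –OEt → ester.
Amine appears at: CH(CH2NH2), CH2NHCH2, CH2NHCH2 → 3.

3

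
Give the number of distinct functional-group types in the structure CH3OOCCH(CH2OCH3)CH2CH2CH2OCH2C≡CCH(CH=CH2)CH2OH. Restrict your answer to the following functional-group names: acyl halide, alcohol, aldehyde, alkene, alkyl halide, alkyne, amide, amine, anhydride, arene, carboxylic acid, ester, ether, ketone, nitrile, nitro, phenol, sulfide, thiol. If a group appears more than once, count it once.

5

Working along the chain:
  CH3OOC: CH3O–C(=O)–: carbonyl C bonded to C and to –OCH3 → ester (not ketone + ether).
  CH(CH2OCH3): pendant –CH2OCH3: C–O–C linkage → ether.
  CH2OCH2: C–O–C with sp³ carbons on both sides and no adjacent C=O → ether.
  C≡C: C≡C triple bond → alkyne.
  CH(CH=CH2): pendant –CH=CH2: C=C double bond → alkene.
  CH2OH: –OH on an sp³ carbon → alcohol.
Distinct types present: alcohol, alkene, alkyne, ester, ether.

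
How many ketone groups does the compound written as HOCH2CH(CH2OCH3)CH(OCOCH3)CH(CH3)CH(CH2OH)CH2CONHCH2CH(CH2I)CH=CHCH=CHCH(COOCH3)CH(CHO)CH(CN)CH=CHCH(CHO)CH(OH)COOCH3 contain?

HO– on an sp³ carbon → alcohol.
pendant –CH2OCH3: C–O–C linkage → ether.
pendant –OC(=O)CH3: an acyloxy group → ester.
pendant –CH2OH on an sp³ backbone C → alcohol.
–C(=O)–N– linkage → amide (the N is not an amine).
pendant –CH2X: halogen on sp³ carbon → alkyl halide.
C=C double bond → alkene.
C=C double bond → alkene.
pendant –COOCH3: carbonyl C bonded to C and –OCH3 → ester.
pendant –CHO: carbonyl C bonded to C and H → aldehyde.
pendant –C≡N: nitrile.
C=C double bond → alkene.
pendant –CHO: carbonyl C bonded to C and H → aldehyde.
–OH on an sp³ carbon → alcohol (secondary).
–C(=O)OCH3: carbonyl C bonded to C and to –OCH3 → ester (not ketone + ether).
No segment is a ketone: CH(OCOCH3) is ester, not ketone; CH2CONHCH2 is amide, not ketone; CH(COOCH3) is ester, not ketone. → 0.

0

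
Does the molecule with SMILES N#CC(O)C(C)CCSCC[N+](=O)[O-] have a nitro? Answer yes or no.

Reading the structure from left to right:
  N≡C: N≡C–: carbon triple-bonded to nitrogen → nitrile.
  CH(OH): –OH on an sp³ carbon → alcohol (secondary).
  CH2SCH2: C–S–C linkage → sulfide (thioether).
  CH2NO2: –NO2 on carbon → nitro group.
The CH2NO2 segment supplies the nitro: –NO2 on carbon → nitro group.

yes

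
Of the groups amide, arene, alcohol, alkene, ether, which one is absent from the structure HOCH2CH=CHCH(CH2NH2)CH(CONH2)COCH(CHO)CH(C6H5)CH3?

ether

alkene: present (CH=CH — C=C double bond → alkene).
alcohol: present (HOCH2 — HO– on an sp³ carbon → alcohol).
arene: present (CH(C6H5) — pendant –C6H5: benzene ring → arene).
amide: present (CH(CONH2) — pendant –CONH2: carbonyl C bonded to C and N → amide).
ether: no segment matches this pattern.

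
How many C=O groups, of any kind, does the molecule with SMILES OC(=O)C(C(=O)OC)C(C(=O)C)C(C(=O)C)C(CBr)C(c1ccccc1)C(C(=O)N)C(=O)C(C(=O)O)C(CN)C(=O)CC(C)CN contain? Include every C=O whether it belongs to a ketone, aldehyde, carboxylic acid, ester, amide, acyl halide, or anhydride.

HOOC: carboxylic acid, 1 C=O (running total 1).
CH(COOCH3): ester, 1 C=O (running total 2).
CH(COCH3): ketone, 1 C=O (running total 3).
CH(COCH3): ketone, 1 C=O (running total 4).
CH(CONH2): amide, 1 C=O (running total 5).
CO: ketone, 1 C=O (running total 6).
CH(COOH): carboxylic acid, 1 C=O (running total 7).
CO: ketone, 1 C=O (running total 8).

8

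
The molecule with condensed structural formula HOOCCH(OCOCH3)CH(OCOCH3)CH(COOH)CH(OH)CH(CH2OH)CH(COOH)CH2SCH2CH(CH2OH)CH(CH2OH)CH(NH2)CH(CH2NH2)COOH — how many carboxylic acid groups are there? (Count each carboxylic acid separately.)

Reading the structure from left to right:
  HOOC: –COOH: carbonyl C bonded to –OH and C → carboxylic acid (the –OH is not a separate alcohol).
  CH(OCOCH3): pendant –OC(=O)CH3: an acyloxy group → ester.
  CH(OCOCH3): pendant –OC(=O)CH3: an acyloxy group → ester.
  CH(COOH): pendant –COOH: carbonyl C bonded to C and –OH → carboxylic acid.
  CH(OH): –OH on an sp³ carbon → alcohol (secondary).
  CH(CH2OH): pendant –CH2OH on an sp³ backbone C → alcohol.
  CH(COOH): pendant –COOH: carbonyl C bonded to C and –OH → carboxylic acid.
  CH2SCH2: C–S–C linkage → sulfide (thioether).
  CH(CH2OH): pendant –CH2OH on an sp³ backbone C → alcohol.
  CH(CH2OH): pendant –CH2OH on an sp³ backbone C → alcohol.
  CH(NH2): –NH2 on an sp³ carbon with no adjacent C=O → amine.
  CH(CH2NH2): pendant –CH2NH2: N on sp³ C, no adjacent C=O → amine.
  COOH: –COOH: carbonyl C bonded to –OH and C → carboxylic acid (the –OH is not a separate alcohol).
Carboxylic acid appears at: HOOC, CH(COOH), CH(COOH), COOH → 4.

4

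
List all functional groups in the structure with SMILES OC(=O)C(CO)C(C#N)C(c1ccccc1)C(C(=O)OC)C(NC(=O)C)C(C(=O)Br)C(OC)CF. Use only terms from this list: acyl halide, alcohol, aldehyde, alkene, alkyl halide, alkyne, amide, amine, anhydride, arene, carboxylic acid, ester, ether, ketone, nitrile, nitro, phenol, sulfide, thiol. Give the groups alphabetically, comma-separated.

acyl halide, alcohol, alkyl halide, amide, arene, carboxylic acid, ester, ether, nitrile

Reading the structure from left to right:
  HOOC: –COOH: carbonyl C bonded to –OH and C → carboxylic acid (the –OH is not a separate alcohol).
  CH(CH2OH): pendant –CH2OH on an sp³ backbone C → alcohol.
  CH(CN): pendant –C≡N: nitrile.
  CH(C6H5): pendant –C6H5: benzene ring → arene.
  CH(COOCH3): pendant –COOCH3: carbonyl C bonded to C and –OCH3 → ester.
  CH(NHCOCH3): pendant –NHC(=O)CH3: N bonded to a carbonyl → amide (not amine).
  CH(COBr): pendant –C(=O)X: carbonyl C bonded to C and halogen → acyl halide.
  CH(OCH3): pendant –OCH3: C–O–C with sp³ C, no adjacent C=O → ether.
  CH2F: halogen on an sp³ carbon → alkyl halide.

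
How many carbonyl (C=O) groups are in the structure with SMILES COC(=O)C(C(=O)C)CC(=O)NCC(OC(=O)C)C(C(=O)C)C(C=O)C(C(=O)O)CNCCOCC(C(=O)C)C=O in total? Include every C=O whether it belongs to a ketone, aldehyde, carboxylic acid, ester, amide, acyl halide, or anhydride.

CH3OOC: ester, 1 C=O (running total 1).
CH(COCH3): ketone, 1 C=O (running total 2).
CH2CONHCH2: amide, 1 C=O (running total 3).
CH(OCOCH3): ester, 1 C=O (running total 4).
CH(COCH3): ketone, 1 C=O (running total 5).
CH(CHO): aldehyde, 1 C=O (running total 6).
CH(COOH): carboxylic acid, 1 C=O (running total 7).
CH(COCH3): ketone, 1 C=O (running total 8).
CHO: aldehyde, 1 C=O (running total 9).

9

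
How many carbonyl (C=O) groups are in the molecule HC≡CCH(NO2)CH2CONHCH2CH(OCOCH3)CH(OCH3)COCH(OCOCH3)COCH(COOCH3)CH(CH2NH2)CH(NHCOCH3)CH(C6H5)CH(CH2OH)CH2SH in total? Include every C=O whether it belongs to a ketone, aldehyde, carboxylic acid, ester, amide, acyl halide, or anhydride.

CH2CONHCH2: amide, 1 C=O (running total 1).
CH(OCOCH3): ester, 1 C=O (running total 2).
CO: ketone, 1 C=O (running total 3).
CH(OCOCH3): ester, 1 C=O (running total 4).
CO: ketone, 1 C=O (running total 5).
CH(COOCH3): ester, 1 C=O (running total 6).
CH(NHCOCH3): amide, 1 C=O (running total 7).

7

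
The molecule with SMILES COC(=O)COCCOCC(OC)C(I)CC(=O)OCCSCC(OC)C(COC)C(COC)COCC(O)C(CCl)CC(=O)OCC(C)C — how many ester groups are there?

3

Working along the chain:
  CH3OOC: CH3O–C(=O)–: carbonyl C bonded to C and to –OCH3 → ester (not ketone + ether).
  CH2OCH2: C–O–C with sp³ carbons on both sides and no adjacent C=O → ether.
  CH2OCH2: C–O–C with sp³ carbons on both sides and no adjacent C=O → ether.
  CH(OCH3): pendant –OCH3: C–O–C with sp³ C, no adjacent C=O → ether.
  CH(I): halogen on an sp³ carbon → alkyl halide.
  CH2COOCH2: –C(=O)–O–C with C on the carbonyl side → ester.
  CH2SCH2: C–S–C linkage → sulfide (thioether).
  CH(OCH3): pendant –OCH3: C–O–C with sp³ C, no adjacent C=O → ether.
  CH(CH2OCH3): pendant –CH2OCH3: C–O–C linkage → ether.
  CH(CH2OCH3): pendant –CH2OCH3: C–O–C linkage → ether.
  CH2OCH2: C–O–C with sp³ carbons on both sides and no adjacent C=O → ether.
  CH(OH): –OH on an sp³ carbon → alcohol (secondary).
  CH(CH2Cl): pendant –CH2X: halogen on sp³ carbon → alkyl halide.
  CH2COOCH2: –C(=O)–O–C with C on the carbonyl side → ester.
Ester appears at: CH3OOC, CH2COOCH2, CH2COOCH2 → 3.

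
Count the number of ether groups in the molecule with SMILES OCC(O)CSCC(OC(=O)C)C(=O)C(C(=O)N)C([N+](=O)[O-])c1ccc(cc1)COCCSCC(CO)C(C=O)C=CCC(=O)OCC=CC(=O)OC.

1

HO– on an sp³ carbon → alcohol.
–OH on an sp³ carbon → alcohol (secondary).
C–S–C linkage → sulfide (thioether).
pendant –OC(=O)CH3: an acyloxy group → ester.
–C(=O)– with carbon on both sides → ketone.
pendant –CONH2: carbonyl C bonded to C and N → amide.
–NO2 on an sp³ carbon → nitro (the N=O is not a carbonyl).
para-disubstituted benzene ring → arene.
C–O–C with sp³ carbons on both sides and no adjacent C=O → ether.
C–S–C linkage → sulfide (thioether).
pendant –CH2OH on an sp³ backbone C → alcohol.
pendant –CHO: carbonyl C bonded to C and H → aldehyde.
C=C double bond → alkene.
–C(=O)–O–C with C on the carbonyl side → ester.
C=C double bond → alkene.
–C(=O)OCH3: carbonyl C bonded to C and to –OCH3 → ester (not ketone + ether).
Ether appears at: CH2OCH2 → 1.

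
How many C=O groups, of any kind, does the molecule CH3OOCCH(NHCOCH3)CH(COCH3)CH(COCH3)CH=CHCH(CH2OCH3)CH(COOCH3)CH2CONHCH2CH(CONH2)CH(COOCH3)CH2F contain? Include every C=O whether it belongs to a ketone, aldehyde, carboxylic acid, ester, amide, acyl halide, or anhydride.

8

CH3OOC: ester, 1 C=O (running total 1).
CH(NHCOCH3): amide, 1 C=O (running total 2).
CH(COCH3): ketone, 1 C=O (running total 3).
CH(COCH3): ketone, 1 C=O (running total 4).
CH(COOCH3): ester, 1 C=O (running total 5).
CH2CONHCH2: amide, 1 C=O (running total 6).
CH(CONH2): amide, 1 C=O (running total 7).
CH(COOCH3): ester, 1 C=O (running total 8).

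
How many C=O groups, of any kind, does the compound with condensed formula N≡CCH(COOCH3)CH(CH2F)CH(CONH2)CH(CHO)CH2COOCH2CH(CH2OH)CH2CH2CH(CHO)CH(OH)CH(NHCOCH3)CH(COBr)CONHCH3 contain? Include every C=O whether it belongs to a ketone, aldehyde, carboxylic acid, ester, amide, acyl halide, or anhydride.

CH(COOCH3): ester, 1 C=O (running total 1).
CH(CONH2): amide, 1 C=O (running total 2).
CH(CHO): aldehyde, 1 C=O (running total 3).
CH2COOCH2: ester, 1 C=O (running total 4).
CH(CHO): aldehyde, 1 C=O (running total 5).
CH(NHCOCH3): amide, 1 C=O (running total 6).
CH(COBr): acyl halide, 1 C=O (running total 7).
CONHCH3: amide, 1 C=O (running total 8).

8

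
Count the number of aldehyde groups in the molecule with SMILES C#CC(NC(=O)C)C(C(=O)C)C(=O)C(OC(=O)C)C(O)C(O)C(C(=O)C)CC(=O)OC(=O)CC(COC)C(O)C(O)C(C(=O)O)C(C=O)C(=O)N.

1

C≡C triple bond → alkyne.
pendant –NHC(=O)CH3: N bonded to a carbonyl → amide (not amine).
pendant –COCH3: carbonyl C bonded to two carbons → ketone.
–C(=O)– with carbon on both sides → ketone.
pendant –OC(=O)CH3: an acyloxy group → ester.
–OH on an sp³ carbon → alcohol (secondary).
–OH on an sp³ carbon → alcohol (secondary).
pendant –COCH3: carbonyl C bonded to two carbons → ketone.
two acyl groups sharing one oxygen, –C(=O)–O–C(=O)– → anhydride.
pendant –CH2OCH3: C–O–C linkage → ether.
–OH on an sp³ carbon → alcohol (secondary).
–OH on an sp³ carbon → alcohol (secondary).
pendant –COOH: carbonyl C bonded to C and –OH → carboxylic acid.
pendant –CHO: carbonyl C bonded to C and H → aldehyde.
–C(=O)NH2: carbonyl C bonded to C and to N → amide (the N is not a separate amine).
Aldehyde appears at: CH(CHO) → 1.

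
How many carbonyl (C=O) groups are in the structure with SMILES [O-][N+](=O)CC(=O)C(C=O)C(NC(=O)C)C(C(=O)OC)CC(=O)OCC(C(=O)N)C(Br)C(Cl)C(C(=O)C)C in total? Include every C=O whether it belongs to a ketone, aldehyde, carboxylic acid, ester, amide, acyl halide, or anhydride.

7

CO: ketone, 1 C=O (running total 1).
CH(CHO): aldehyde, 1 C=O (running total 2).
CH(NHCOCH3): amide, 1 C=O (running total 3).
CH(COOCH3): ester, 1 C=O (running total 4).
CH2COOCH2: ester, 1 C=O (running total 5).
CH(CONH2): amide, 1 C=O (running total 6).
CH(COCH3): ketone, 1 C=O (running total 7).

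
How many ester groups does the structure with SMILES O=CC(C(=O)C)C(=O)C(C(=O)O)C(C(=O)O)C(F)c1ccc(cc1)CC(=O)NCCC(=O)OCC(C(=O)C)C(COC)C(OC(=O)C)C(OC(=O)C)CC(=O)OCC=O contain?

terminal –CHO: carbonyl C bonded to H and C → aldehyde.
pendant –COCH3: carbonyl C bonded to two carbons → ketone.
–C(=O)– with carbon on both sides → ketone.
pendant –COOH: carbonyl C bonded to C and –OH → carboxylic acid.
pendant –COOH: carbonyl C bonded to C and –OH → carboxylic acid.
halogen on an sp³ carbon → alkyl halide.
para-disubstituted benzene ring → arene.
–C(=O)–N– linkage → amide (the N is not an amine).
–C(=O)–O–C with C on the carbonyl side → ester.
pendant –COCH3: carbonyl C bonded to two carbons → ketone.
pendant –CH2OCH3: C–O–C linkage → ether.
pendant –OC(=O)CH3: an acyloxy group → ester.
pendant –OC(=O)CH3: an acyloxy group → ester.
–C(=O)–O–C with C on the carbonyl side → ester.
terminal –CHO: carbonyl C bonded to H and C → aldehyde.
Ester appears at: CH2COOCH2, CH(OCOCH3), CH(OCOCH3), CH2COOCH2 → 4.

4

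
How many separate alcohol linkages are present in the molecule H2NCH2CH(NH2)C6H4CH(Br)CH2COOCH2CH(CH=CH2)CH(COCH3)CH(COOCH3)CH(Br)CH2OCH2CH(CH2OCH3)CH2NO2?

–NH2 on an sp³ carbon with no adjacent C=O → amine.
–NH2 on an sp³ carbon with no adjacent C=O → amine.
para-disubstituted benzene ring → arene.
halogen on an sp³ carbon → alkyl halide.
–C(=O)–O–C with C on the carbonyl side → ester.
pendant –CH=CH2: C=C double bond → alkene.
pendant –COCH3: carbonyl C bonded to two carbons → ketone.
pendant –COOCH3: carbonyl C bonded to C and –OCH3 → ester.
halogen on an sp³ carbon → alkyl halide.
C–O–C with sp³ carbons on both sides and no adjacent C=O → ether.
pendant –CH2OCH3: C–O–C linkage → ether.
–NO2 on carbon → nitro group.
No segment is a alcohol: CH(COCH3) is ketone, not alcohol; CH2OCH2 is ether, not alcohol; CH(CH2OCH3) is ether, not alcohol. → 0.

0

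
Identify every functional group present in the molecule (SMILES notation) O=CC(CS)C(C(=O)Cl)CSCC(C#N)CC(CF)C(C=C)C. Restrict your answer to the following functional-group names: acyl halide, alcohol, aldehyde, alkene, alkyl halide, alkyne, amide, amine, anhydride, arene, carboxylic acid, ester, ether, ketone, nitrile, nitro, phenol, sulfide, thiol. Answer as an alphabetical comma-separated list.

Reading the structure from left to right:
  OHC: terminal –CHO: carbonyl C bonded to H and C → aldehyde.
  CH(CH2SH): pendant –CH2SH → thiol.
  CH(COCl): pendant –C(=O)X: carbonyl C bonded to C and halogen → acyl halide.
  CH2SCH2: C–S–C linkage → sulfide (thioether).
  CH(CN): pendant –C≡N: nitrile.
  CH(CH2F): pendant –CH2X: halogen on sp³ carbon → alkyl halide.
  CH(CH=CH2): pendant –CH=CH2: C=C double bond → alkene.

acyl halide, aldehyde, alkene, alkyl halide, nitrile, sulfide, thiol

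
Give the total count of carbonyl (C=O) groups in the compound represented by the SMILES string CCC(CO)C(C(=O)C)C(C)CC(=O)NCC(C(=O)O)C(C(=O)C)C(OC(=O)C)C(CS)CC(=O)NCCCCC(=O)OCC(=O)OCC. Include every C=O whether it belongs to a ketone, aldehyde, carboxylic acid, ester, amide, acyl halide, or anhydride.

8

CH(COCH3): ketone, 1 C=O (running total 1).
CH2CONHCH2: amide, 1 C=O (running total 2).
CH(COOH): carboxylic acid, 1 C=O (running total 3).
CH(COCH3): ketone, 1 C=O (running total 4).
CH(OCOCH3): ester, 1 C=O (running total 5).
CH2CONHCH2: amide, 1 C=O (running total 6).
CH2COOCH2: ester, 1 C=O (running total 7).
COOCH2CH3: ester, 1 C=O (running total 8).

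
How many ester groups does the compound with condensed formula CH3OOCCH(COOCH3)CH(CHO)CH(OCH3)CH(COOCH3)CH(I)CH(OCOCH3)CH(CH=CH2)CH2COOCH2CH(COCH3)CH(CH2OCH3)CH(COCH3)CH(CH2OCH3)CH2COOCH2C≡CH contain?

Working along the chain:
  CH3OOC: CH3O–C(=O)–: carbonyl C bonded to C and to –OCH3 → ester (not ketone + ether).
  CH(COOCH3): pendant –COOCH3: carbonyl C bonded to C and –OCH3 → ester.
  CH(CHO): pendant –CHO: carbonyl C bonded to C and H → aldehyde.
  CH(OCH3): pendant –OCH3: C–O–C with sp³ C, no adjacent C=O → ether.
  CH(COOCH3): pendant –COOCH3: carbonyl C bonded to C and –OCH3 → ester.
  CH(I): halogen on an sp³ carbon → alkyl halide.
  CH(OCOCH3): pendant –OC(=O)CH3: an acyloxy group → ester.
  CH(CH=CH2): pendant –CH=CH2: C=C double bond → alkene.
  CH2COOCH2: –C(=O)–O–C with C on the carbonyl side → ester.
  CH(COCH3): pendant –COCH3: carbonyl C bonded to two carbons → ketone.
  CH(CH2OCH3): pendant –CH2OCH3: C–O–C linkage → ether.
  CH(COCH3): pendant –COCH3: carbonyl C bonded to two carbons → ketone.
  CH(CH2OCH3): pendant –CH2OCH3: C–O–C linkage → ether.
  CH2COOCH2: –C(=O)–O–C with C on the carbonyl side → ester.
  C≡CH: C≡C triple bond → alkyne.
Ester appears at: CH3OOC, CH(COOCH3), CH(COOCH3), CH(OCOCH3), CH2COOCH2, CH2COOCH2 → 6.

6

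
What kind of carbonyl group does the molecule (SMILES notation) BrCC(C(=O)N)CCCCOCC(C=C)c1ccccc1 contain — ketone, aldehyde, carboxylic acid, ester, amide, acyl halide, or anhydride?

amide

The carbonyl is in the CH(CONH2) segment: pendant –CONH2: carbonyl C bonded to C and N → amide.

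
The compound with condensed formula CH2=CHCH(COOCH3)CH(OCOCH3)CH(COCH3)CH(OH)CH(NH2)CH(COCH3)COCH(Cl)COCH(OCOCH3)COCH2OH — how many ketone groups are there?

5

Reading the structure from left to right:
  CH2=CH: C=C double bond → alkene.
  CH(COOCH3): pendant –COOCH3: carbonyl C bonded to C and –OCH3 → ester.
  CH(OCOCH3): pendant –OC(=O)CH3: an acyloxy group → ester.
  CH(COCH3): pendant –COCH3: carbonyl C bonded to two carbons → ketone.
  CH(OH): –OH on an sp³ carbon → alcohol (secondary).
  CH(NH2): –NH2 on an sp³ carbon with no adjacent C=O → amine.
  CH(COCH3): pendant –COCH3: carbonyl C bonded to two carbons → ketone.
  CO: –C(=O)– with carbon on both sides → ketone.
  CH(Cl): halogen on an sp³ carbon → alkyl halide.
  CO: –C(=O)– with carbon on both sides → ketone.
  CH(OCOCH3): pendant –OC(=O)CH3: an acyloxy group → ester.
  CO: –C(=O)– with carbon on both sides → ketone.
  CH2OH: –OH on an sp³ carbon → alcohol.
Ketone appears at: CH(COCH3), CH(COCH3), CO, CO, CO → 5.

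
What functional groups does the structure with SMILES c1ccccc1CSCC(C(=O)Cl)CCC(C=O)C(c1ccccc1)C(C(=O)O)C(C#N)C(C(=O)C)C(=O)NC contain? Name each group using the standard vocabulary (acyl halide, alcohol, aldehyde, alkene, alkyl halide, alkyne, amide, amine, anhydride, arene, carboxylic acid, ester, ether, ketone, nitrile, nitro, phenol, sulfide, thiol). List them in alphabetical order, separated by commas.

acyl halide, aldehyde, amide, arene, carboxylic acid, ketone, nitrile, sulfide

Working along the chain:
  C6H5: C6H5– phenyl ring → arene.
  CH2SCH2: C–S–C linkage → sulfide (thioether).
  CH(COCl): pendant –C(=O)X: carbonyl C bonded to C and halogen → acyl halide.
  CH(CHO): pendant –CHO: carbonyl C bonded to C and H → aldehyde.
  CH(C6H5): pendant –C6H5: benzene ring → arene.
  CH(COOH): pendant –COOH: carbonyl C bonded to C and –OH → carboxylic acid.
  CH(CN): pendant –C≡N: nitrile.
  CH(COCH3): pendant –COCH3: carbonyl C bonded to two carbons → ketone.
  CONHCH3: –C(=O)NHCH3: carbonyl C bonded to C and to N → amide (the N is not an amine).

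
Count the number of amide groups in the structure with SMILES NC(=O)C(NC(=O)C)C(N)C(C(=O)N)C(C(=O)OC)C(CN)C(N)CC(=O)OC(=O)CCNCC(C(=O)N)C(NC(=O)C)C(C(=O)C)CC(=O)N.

–C(=O)NH2: carbonyl C bonded to C and to N → amide (the N is not a separate amine).
pendant –NHC(=O)CH3: N bonded to a carbonyl → amide (not amine).
–NH2 on an sp³ carbon with no adjacent C=O → amine.
pendant –CONH2: carbonyl C bonded to C and N → amide.
pendant –COOCH3: carbonyl C bonded to C and –OCH3 → ester.
pendant –CH2NH2: N on sp³ C, no adjacent C=O → amine.
–NH2 on an sp³ carbon with no adjacent C=O → amine.
two acyl groups sharing one oxygen, –C(=O)–O–C(=O)– → anhydride.
C–N–C with sp³ carbons and no adjacent C=O → amine (secondary).
pendant –CONH2: carbonyl C bonded to C and N → amide.
pendant –NHC(=O)CH3: N bonded to a carbonyl → amide (not amine).
pendant –COCH3: carbonyl C bonded to two carbons → ketone.
–C(=O)NH2: carbonyl C bonded to C and to N → amide (the N is not a separate amine).
Amide appears at: H2NCO, CH(NHCOCH3), CH(CONH2), CH(CONH2), CH(NHCOCH3), CONH2 → 6.

6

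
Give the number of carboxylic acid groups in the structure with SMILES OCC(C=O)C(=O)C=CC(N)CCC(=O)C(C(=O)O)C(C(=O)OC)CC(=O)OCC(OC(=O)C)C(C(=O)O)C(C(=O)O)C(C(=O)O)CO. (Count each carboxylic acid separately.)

HO– on an sp³ carbon → alcohol.
pendant –CHO: carbonyl C bonded to C and H → aldehyde.
–C(=O)– with carbon on both sides → ketone.
C=C double bond → alkene.
–NH2 on an sp³ carbon with no adjacent C=O → amine.
–C(=O)– with carbon on both sides → ketone.
pendant –COOH: carbonyl C bonded to C and –OH → carboxylic acid.
pendant –COOCH3: carbonyl C bonded to C and –OCH3 → ester.
–C(=O)–O–C with C on the carbonyl side → ester.
pendant –OC(=O)CH3: an acyloxy group → ester.
pendant –COOH: carbonyl C bonded to C and –OH → carboxylic acid.
pendant –COOH: carbonyl C bonded to C and –OH → carboxylic acid.
pendant –COOH: carbonyl C bonded to C and –OH → carboxylic acid.
–OH on an sp³ carbon → alcohol.
Carboxylic acid appears at: CH(COOH), CH(COOH), CH(COOH), CH(COOH) → 4.

4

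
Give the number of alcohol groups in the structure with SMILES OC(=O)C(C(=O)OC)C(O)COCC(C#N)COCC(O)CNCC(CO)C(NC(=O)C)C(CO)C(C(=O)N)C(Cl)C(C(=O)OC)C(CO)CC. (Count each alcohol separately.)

5

Taking each segment in turn:
  HOOC: –COOH: carbonyl C bonded to –OH and C → carboxylic acid (the –OH is not a separate alcohol).
  CH(COOCH3): pendant –COOCH3: carbonyl C bonded to C and –OCH3 → ester.
  CH(OH): –OH on an sp³ carbon → alcohol (secondary).
  CH2OCH2: C–O–C with sp³ carbons on both sides and no adjacent C=O → ether.
  CH(CN): pendant –C≡N: nitrile.
  CH2OCH2: C–O–C with sp³ carbons on both sides and no adjacent C=O → ether.
  CH(OH): –OH on an sp³ carbon → alcohol (secondary).
  CH2NHCH2: C–N–C with sp³ carbons and no adjacent C=O → amine (secondary).
  CH(CH2OH): pendant –CH2OH on an sp³ backbone C → alcohol.
  CH(NHCOCH3): pendant –NHC(=O)CH3: N bonded to a carbonyl → amide (not amine).
  CH(CH2OH): pendant –CH2OH on an sp³ backbone C → alcohol.
  CH(CONH2): pendant –CONH2: carbonyl C bonded to C and N → amide.
  CH(Cl): halogen on an sp³ carbon → alkyl halide.
  CH(COOCH3): pendant –COOCH3: carbonyl C bonded to C and –OCH3 → ester.
  CH(CH2OH): pendant –CH2OH on an sp³ backbone C → alcohol.
Alcohol appears at: CH(OH), CH(OH), CH(CH2OH), CH(CH2OH), CH(CH2OH) → 5.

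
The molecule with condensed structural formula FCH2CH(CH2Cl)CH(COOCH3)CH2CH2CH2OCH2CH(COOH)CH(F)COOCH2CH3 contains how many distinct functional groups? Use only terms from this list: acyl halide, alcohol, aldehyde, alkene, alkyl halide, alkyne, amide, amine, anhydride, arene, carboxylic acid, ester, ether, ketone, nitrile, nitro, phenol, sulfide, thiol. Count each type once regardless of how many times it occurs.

4

halogen on an sp³ carbon → alkyl halide.
pendant –CH2X: halogen on sp³ carbon → alkyl halide.
pendant –COOCH3: carbonyl C bonded to C and –OCH3 → ester.
C–O–C with sp³ carbons on both sides and no adjacent C=O → ether.
pendant –COOH: carbonyl C bonded to C and –OH → carboxylic acid.
halogen on an sp³ carbon → alkyl halide.
–C(=O)OCH2CH3: carbonyl C bonded to C and to –OEt → ester.
Distinct types present: alkyl halide, carboxylic acid, ester, ether.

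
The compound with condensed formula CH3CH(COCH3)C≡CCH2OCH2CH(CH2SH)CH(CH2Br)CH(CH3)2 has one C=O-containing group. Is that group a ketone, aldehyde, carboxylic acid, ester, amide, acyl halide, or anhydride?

ketone

The carbonyl is in the CH(COCH3) segment: pendant –COCH3: carbonyl C bonded to two carbons → ketone.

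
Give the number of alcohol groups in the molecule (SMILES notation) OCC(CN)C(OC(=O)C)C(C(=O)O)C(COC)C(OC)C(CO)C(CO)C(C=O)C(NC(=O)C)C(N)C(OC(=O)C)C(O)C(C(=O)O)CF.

Taking each segment in turn:
  HOCH2: HO– on an sp³ carbon → alcohol.
  CH(CH2NH2): pendant –CH2NH2: N on sp³ C, no adjacent C=O → amine.
  CH(OCOCH3): pendant –OC(=O)CH3: an acyloxy group → ester.
  CH(COOH): pendant –COOH: carbonyl C bonded to C and –OH → carboxylic acid.
  CH(CH2OCH3): pendant –CH2OCH3: C–O–C linkage → ether.
  CH(OCH3): pendant –OCH3: C–O–C with sp³ C, no adjacent C=O → ether.
  CH(CH2OH): pendant –CH2OH on an sp³ backbone C → alcohol.
  CH(CH2OH): pendant –CH2OH on an sp³ backbone C → alcohol.
  CH(CHO): pendant –CHO: carbonyl C bonded to C and H → aldehyde.
  CH(NHCOCH3): pendant –NHC(=O)CH3: N bonded to a carbonyl → amide (not amine).
  CH(NH2): –NH2 on an sp³ carbon with no adjacent C=O → amine.
  CH(OCOCH3): pendant –OC(=O)CH3: an acyloxy group → ester.
  CH(OH): –OH on an sp³ carbon → alcohol (secondary).
  CH(COOH): pendant –COOH: carbonyl C bonded to C and –OH → carboxylic acid.
  CH2F: halogen on an sp³ carbon → alkyl halide.
Alcohol appears at: HOCH2, CH(CH2OH), CH(CH2OH), CH(OH) → 4.

4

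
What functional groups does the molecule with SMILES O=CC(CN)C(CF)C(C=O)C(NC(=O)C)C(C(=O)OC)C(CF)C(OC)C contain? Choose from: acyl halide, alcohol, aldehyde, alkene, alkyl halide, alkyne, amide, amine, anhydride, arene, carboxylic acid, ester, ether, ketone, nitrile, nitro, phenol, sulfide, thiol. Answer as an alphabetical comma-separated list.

Reading the structure from left to right:
  OHC: terminal –CHO: carbonyl C bonded to H and C → aldehyde.
  CH(CH2NH2): pendant –CH2NH2: N on sp³ C, no adjacent C=O → amine.
  CH(CH2F): pendant –CH2X: halogen on sp³ carbon → alkyl halide.
  CH(CHO): pendant –CHO: carbonyl C bonded to C and H → aldehyde.
  CH(NHCOCH3): pendant –NHC(=O)CH3: N bonded to a carbonyl → amide (not amine).
  CH(COOCH3): pendant –COOCH3: carbonyl C bonded to C and –OCH3 → ester.
  CH(CH2F): pendant –CH2X: halogen on sp³ carbon → alkyl halide.
  CH(OCH3): pendant –OCH3: C–O–C with sp³ C, no adjacent C=O → ether.

aldehyde, alkyl halide, amide, amine, ester, ether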